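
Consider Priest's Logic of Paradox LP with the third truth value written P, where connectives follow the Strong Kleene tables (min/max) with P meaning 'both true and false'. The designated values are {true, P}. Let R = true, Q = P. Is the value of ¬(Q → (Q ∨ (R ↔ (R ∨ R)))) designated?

No

R ∨ R = true ∨ true = true
R ↔ (R ∨ R) = true ↔ true = true
Q ∨ (R ↔ (R ∨ R)) = P ∨ true = true
Q → (Q ∨ (R ↔ (R ∨ R))) = P → true = true  [¬P ∨ true]
¬(Q → (Q ∨ (R ↔ (R ∨ R)))) = ¬true = false
false ∉ {true, P}.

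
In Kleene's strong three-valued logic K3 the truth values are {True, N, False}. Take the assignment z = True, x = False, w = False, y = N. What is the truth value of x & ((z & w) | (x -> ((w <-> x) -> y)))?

False

z & w = True & False = False
w <-> x = False <-> False = True
(w <-> x) -> y = True -> N = N  [~True | N]
x -> ((w <-> x) -> y) = False -> N = True
(z & w) | (x -> ((w <-> x) -> y)) = False | True = True
x & ((z & w) | (x -> ((w <-> x) -> y))) = False & True = False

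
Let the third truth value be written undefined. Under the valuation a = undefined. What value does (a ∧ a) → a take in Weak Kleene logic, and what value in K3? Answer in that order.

In Weak Kleene logic: a ∧ a = undefined ∧ undefined = undefined
(a ∧ a) → a = undefined → undefined = undefined  [any arg is the third value ⇒ result is the third value]
In K3: a ∧ a = undefined ∧ undefined = undefined
(a ∧ a) → a = undefined → undefined = undefined  [¬undefined ∨ undefined]

undefined; undefined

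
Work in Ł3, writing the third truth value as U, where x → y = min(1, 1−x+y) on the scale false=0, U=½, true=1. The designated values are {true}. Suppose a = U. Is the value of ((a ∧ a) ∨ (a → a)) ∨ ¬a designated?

Yes

a ∧ a = U ∧ U = U
a → a = U → U = true  [min(1, 1−½+½)]
(a ∧ a) ∨ (a → a) = U ∨ true = true
¬a = ¬U = U
((a ∧ a) ∨ (a → a)) ∨ ¬a = true ∨ U = true
true ∈ {true}.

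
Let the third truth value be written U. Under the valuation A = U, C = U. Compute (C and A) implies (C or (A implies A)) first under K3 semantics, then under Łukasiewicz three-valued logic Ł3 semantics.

U; T

In K3: C and A = U and U = U
A implies A = U implies U = U  [not U or U]
C or (A implies A) = U or U = U
(C and A) implies (C or (A implies A)) = U implies U = U
In Łukasiewicz three-valued logic Ł3: C and A = U and U = U
A implies A = U implies U = T
C or (A implies A) = U or T = T
(C and A) implies (C or (A implies A)) = U implies T = T
They differ because K3 and Łukasiewicz three-valued logic Ł3 treat U differently under implication.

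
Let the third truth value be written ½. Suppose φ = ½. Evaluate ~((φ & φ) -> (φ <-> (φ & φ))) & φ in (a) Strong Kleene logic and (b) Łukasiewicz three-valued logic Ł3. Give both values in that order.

In Strong Kleene logic: φ & φ = ½ & ½ = ½
φ & φ = ½ & ½ = ½
φ <-> (φ & φ) = ½ <-> ½ = ½
(φ & φ) -> (φ <-> (φ & φ)) = ½ -> ½ = ½  [~½ | ½]
~((φ & φ) -> (φ <-> (φ & φ))) = ~½ = ½
~((φ & φ) -> (φ <-> (φ & φ))) & φ = ½ & ½ = ½
In Łukasiewicz three-valued logic Ł3: φ & φ = ½ & ½ = ½
φ & φ = ½ & ½ = ½
φ <-> (φ & φ) = ½ <-> ½ = 1  [1 − |½−½|]
(φ & φ) -> (φ <-> (φ & φ)) = ½ -> 1 = 1
~((φ & φ) -> (φ <-> (φ & φ))) = ~1 = 0
~((φ & φ) -> (φ <-> (φ & φ))) & φ = 0 & ½ = 0
They differ because Strong Kleene logic and Łukasiewicz three-valued logic Ł3 treat ½ differently under implication.

½; 0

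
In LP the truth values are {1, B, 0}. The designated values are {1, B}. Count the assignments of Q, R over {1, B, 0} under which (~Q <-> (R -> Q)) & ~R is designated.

4

Designated under: (Q=B, R=B); (Q=B, R=0); (Q=0, R=B); (Q=0, R=0).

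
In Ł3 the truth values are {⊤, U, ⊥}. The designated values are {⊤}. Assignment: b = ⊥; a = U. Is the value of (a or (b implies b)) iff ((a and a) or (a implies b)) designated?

No

b implies b = ⊥ implies ⊥ = ⊤
a or (b implies b) = U or ⊤ = ⊤
a and a = U and U = U
a implies b = U implies ⊥ = U  [min(1, 1−½+0)]
(a and a) or (a implies b) = U or U = U
(a or (b implies b)) iff ((a and a) or (a implies b)) = ⊤ iff U = U
U ∉ {⊤}.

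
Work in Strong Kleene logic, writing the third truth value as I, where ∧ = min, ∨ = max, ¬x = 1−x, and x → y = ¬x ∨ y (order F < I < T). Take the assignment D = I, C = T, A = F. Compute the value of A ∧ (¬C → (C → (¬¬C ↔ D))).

¬C = ¬T = F
¬C = ¬T = F
¬¬C = ¬F = T
¬¬C ↔ D = T ↔ I = I
C → (¬¬C ↔ D) = T → I = I  [¬T ∨ I]
¬C → (C → (¬¬C ↔ D)) = F → I = T
A ∧ (¬C → (C → (¬¬C ↔ D))) = F ∧ T = F

F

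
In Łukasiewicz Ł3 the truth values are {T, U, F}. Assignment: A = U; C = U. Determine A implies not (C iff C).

U

C iff C = U iff U = T  [1 − |½−½|]
not (C iff C) = not T = F
A implies not (C iff C) = U implies F = U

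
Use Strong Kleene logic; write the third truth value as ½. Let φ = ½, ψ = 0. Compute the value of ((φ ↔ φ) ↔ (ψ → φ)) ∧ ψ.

φ ↔ φ = ½ ↔ ½ = ½
ψ → φ = 0 → ½ = 1  [¬0 ∨ ½]
(φ ↔ φ) ↔ (ψ → φ) = ½ ↔ 1 = ½
((φ ↔ φ) ↔ (ψ → φ)) ∧ ψ = ½ ∧ 0 = 0

0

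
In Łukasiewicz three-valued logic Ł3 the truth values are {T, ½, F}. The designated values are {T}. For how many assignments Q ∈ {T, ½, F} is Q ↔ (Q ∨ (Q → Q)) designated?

1

Q=T: T ✓
Q=½: ½ ·
Q=F: F ·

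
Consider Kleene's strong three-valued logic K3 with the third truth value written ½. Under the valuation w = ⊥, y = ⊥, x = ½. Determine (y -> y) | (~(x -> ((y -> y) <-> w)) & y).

⊤

y -> y = ⊥ -> ⊥ = ⊤
y -> y = ⊥ -> ⊥ = ⊤
(y -> y) <-> w = ⊤ <-> ⊥ = ⊥
x -> ((y -> y) <-> w) = ½ -> ⊥ = ½  [~½ | ⊥]
~(x -> ((y -> y) <-> w)) = ~½ = ½
~(x -> ((y -> y) <-> w)) & y = ½ & ⊥ = ⊥
(y -> y) | (~(x -> ((y -> y) <-> w)) & y) = ⊤ | ⊥ = ⊤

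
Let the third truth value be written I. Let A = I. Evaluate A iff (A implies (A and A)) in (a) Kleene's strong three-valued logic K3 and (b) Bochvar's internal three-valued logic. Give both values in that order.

I; I

In Kleene's strong three-valued logic K3: A and A = I and I = I
A implies (A and A) = I implies I = I  [not I or I]
A iff (A implies (A and A)) = I iff I = I
In Bochvar's internal three-valued logic: A and A = I and I = I
A implies (A and A) = I implies I = I  [any arg is the third value ⇒ result is the third value]
A iff (A implies (A and A)) = I iff I = I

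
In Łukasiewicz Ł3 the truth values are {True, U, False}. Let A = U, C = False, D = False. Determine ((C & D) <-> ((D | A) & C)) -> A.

U

C & D = False & False = False
D | A = False | U = U
(D | A) & C = U & False = False
(C & D) <-> ((D | A) & C) = False <-> False = True
((C & D) <-> ((D | A) & C)) -> A = True -> U = U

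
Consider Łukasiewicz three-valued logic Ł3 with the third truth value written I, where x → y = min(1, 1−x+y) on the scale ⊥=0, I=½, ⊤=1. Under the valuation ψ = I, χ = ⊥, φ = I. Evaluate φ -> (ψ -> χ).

⊤

ψ -> χ = I -> ⊥ = I  [min(1, 1−½+0)]
φ -> (ψ -> χ) = I -> I = ⊤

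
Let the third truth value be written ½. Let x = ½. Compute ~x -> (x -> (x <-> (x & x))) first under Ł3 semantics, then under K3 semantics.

T; ½

In Ł3: ~x = ~½ = ½
x & x = ½ & ½ = ½
x <-> (x & x) = ½ <-> ½ = T  [1 − |½−½|]
x -> (x <-> (x & x)) = ½ -> T = T
~x -> (x -> (x <-> (x & x))) = ½ -> T = T
In K3: ~x = ~½ = ½
x & x = ½ & ½ = ½
x <-> (x & x) = ½ <-> ½ = ½
x -> (x <-> (x & x)) = ½ -> ½ = ½  [~½ | ½]
~x -> (x -> (x <-> (x & x))) = ½ -> ½ = ½
They differ because Ł3 and K3 treat ½ differently under implication.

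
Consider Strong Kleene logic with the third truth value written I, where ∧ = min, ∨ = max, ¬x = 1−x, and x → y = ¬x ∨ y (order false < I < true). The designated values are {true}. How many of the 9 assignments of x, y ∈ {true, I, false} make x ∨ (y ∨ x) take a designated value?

5

Of the 9 assignments, 5 give a value in {true}.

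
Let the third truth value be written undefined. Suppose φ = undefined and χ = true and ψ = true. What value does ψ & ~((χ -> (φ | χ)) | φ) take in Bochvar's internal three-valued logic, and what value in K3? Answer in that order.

undefined; false

In Bochvar's internal three-valued logic: φ | χ = undefined | true = undefined
χ -> (φ | χ) = true -> undefined = undefined
(χ -> (φ | χ)) | φ = undefined | undefined = undefined
~((χ -> (φ | χ)) | φ) = ~undefined = undefined
ψ & ~((χ -> (φ | χ)) | φ) = true & undefined = undefined
In K3: φ | χ = undefined | true = true
χ -> (φ | χ) = true -> true = true
(χ -> (φ | χ)) | φ = true | undefined = true
~((χ -> (φ | χ)) | φ) = ~true = false
ψ & ~((χ -> (φ | χ)) | φ) = true & false = false
They differ because Bochvar's internal three-valued logic and K3 treat undefined differently under the binary connectives.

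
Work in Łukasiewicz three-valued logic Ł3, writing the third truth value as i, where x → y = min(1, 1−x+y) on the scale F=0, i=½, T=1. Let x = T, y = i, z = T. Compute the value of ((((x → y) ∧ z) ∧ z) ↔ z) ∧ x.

x → y = T → i = i
(x → y) ∧ z = i ∧ T = i
((x → y) ∧ z) ∧ z = i ∧ T = i
(((x → y) ∧ z) ∧ z) ↔ z = i ↔ T = i
((((x → y) ∧ z) ∧ z) ↔ z) ∧ x = i ∧ T = i

i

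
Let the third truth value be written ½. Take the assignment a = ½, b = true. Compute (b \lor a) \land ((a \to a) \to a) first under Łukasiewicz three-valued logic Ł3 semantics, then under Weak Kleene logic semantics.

In Łukasiewicz three-valued logic Ł3: b \lor a = true \lor ½ = true
a \to a = ½ \to ½ = true  [min(1, 1−½+½)]
(a \to a) \to a = true \to ½ = ½
(b \lor a) \land ((a \to a) \to a) = true \land ½ = ½
In Weak Kleene logic: b \lor a = true \lor ½ = ½
a \to a = ½ \to ½ = ½  [any arg is the third value ⇒ result is the third value]
(a \to a) \to a = ½ \to ½ = ½
(b \lor a) \land ((a \to a) \to a) = ½ \land ½ = ½

½; ½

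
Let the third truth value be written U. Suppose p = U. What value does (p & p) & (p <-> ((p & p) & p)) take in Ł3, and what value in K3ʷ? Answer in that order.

U; U

In Ł3: p & p = U & U = U
p & p = U & U = U
(p & p) & p = U & U = U
p <-> ((p & p) & p) = U <-> U = True
(p & p) & (p <-> ((p & p) & p)) = U & True = U
In K3ʷ: p & p = U & U = U
p & p = U & U = U
(p & p) & p = U & U = U
p <-> ((p & p) & p) = U <-> U = U
(p & p) & (p <-> ((p & p) & p)) = U & U = U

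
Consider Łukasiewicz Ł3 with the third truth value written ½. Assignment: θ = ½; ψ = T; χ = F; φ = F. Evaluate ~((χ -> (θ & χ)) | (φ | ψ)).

F

θ & χ = ½ & F = F
χ -> (θ & χ) = F -> F = T
φ | ψ = F | T = T
(χ -> (θ & χ)) | (φ | ψ) = T | T = T
~((χ -> (θ & χ)) | (φ | ψ)) = ~T = F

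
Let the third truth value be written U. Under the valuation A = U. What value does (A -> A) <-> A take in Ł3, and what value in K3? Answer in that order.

U; U

In Ł3: A -> A = U -> U = 1  [min(1, 1−½+½)]
(A -> A) <-> A = 1 <-> U = U
In K3: A -> A = U -> U = U
(A -> A) <-> A = U <-> U = U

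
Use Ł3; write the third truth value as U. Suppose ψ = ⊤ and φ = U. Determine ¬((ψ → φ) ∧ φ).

U

ψ → φ = ⊤ → U = U  [min(1, 1−1+½)]
(ψ → φ) ∧ φ = U ∧ U = U
¬((ψ → φ) ∧ φ) = ¬U = U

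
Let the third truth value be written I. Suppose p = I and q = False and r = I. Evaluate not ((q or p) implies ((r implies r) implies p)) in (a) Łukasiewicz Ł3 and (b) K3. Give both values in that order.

False; I

In Łukasiewicz Ł3: q or p = False or I = I
r implies r = I implies I = True
(r implies r) implies p = True implies I = I
(q or p) implies ((r implies r) implies p) = I implies I = True
not ((q or p) implies ((r implies r) implies p)) = not True = False
In K3: q or p = False or I = I
r implies r = I implies I = I  [not I or I]
(r implies r) implies p = I implies I = I
(q or p) implies ((r implies r) implies p) = I implies I = I
not ((q or p) implies ((r implies r) implies p)) = not I = I
They differ because Łukasiewicz Ł3 and K3 treat I differently under implication.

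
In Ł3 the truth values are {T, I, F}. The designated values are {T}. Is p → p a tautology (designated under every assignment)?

Every assignment of p over {T, I, F} gives a value in {T}.
In particular, with p=I: p → p = T.

Yes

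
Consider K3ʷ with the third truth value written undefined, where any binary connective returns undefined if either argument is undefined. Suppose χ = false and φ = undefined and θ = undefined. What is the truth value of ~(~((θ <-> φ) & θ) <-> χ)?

θ <-> φ = undefined <-> undefined = undefined
(θ <-> φ) & θ = undefined & undefined = undefined
~((θ <-> φ) & θ) = ~undefined = undefined
~((θ <-> φ) & θ) <-> χ = undefined <-> false = undefined
~(~((θ <-> φ) & θ) <-> χ) = ~undefined = undefined

undefined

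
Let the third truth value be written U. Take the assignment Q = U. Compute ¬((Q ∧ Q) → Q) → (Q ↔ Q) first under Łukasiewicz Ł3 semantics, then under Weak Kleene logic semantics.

In Łukasiewicz Ł3: Q ∧ Q = U ∧ U = U
(Q ∧ Q) → Q = U → U = True  [min(1, 1−½+½)]
¬((Q ∧ Q) → Q) = ¬True = False
Q ↔ Q = U ↔ U = True
¬((Q ∧ Q) → Q) → (Q ↔ Q) = False → True = True
In Weak Kleene logic: Q ∧ Q = U ∧ U = U
(Q ∧ Q) → Q = U → U = U
¬((Q ∧ Q) → Q) = ¬U = U
Q ↔ Q = U ↔ U = U
¬((Q ∧ Q) → Q) → (Q ↔ Q) = U → U = U
They differ because Łukasiewicz Ł3 and Weak Kleene logic treat U differently under the binary connectives.

True; U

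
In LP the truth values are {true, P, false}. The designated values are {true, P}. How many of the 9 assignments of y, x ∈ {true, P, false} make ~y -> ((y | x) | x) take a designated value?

Of the 9 assignments, 8 give a value in {true, P}.

8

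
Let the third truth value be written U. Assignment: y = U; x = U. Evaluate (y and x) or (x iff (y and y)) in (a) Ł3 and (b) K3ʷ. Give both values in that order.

In Ł3: y and x = U and U = U
y and y = U and U = U
x iff (y and y) = U iff U = ⊤  [1 − |½−½|]
(y and x) or (x iff (y and y)) = U or ⊤ = ⊤
In K3ʷ: y and x = U and U = U
y and y = U and U = U
x iff (y and y) = U iff U = U
(y and x) or (x iff (y and y)) = U or U = U
They differ because Ł3 and K3ʷ treat U differently under the binary connectives.

⊤; U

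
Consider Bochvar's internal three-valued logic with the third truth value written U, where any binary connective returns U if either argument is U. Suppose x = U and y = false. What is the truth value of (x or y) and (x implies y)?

x or y = U or false = U
x implies y = U implies false = U  [any arg is the third value ⇒ result is the third value]
(x or y) and (x implies y) = U and U = U

U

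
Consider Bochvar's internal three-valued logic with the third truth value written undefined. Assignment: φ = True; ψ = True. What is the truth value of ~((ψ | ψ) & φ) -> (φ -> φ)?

ψ | ψ = True | True = True
(ψ | ψ) & φ = True & True = True
~((ψ | ψ) & φ) = ~True = False
φ -> φ = True -> True = True
~((ψ | ψ) & φ) -> (φ -> φ) = False -> True = True

True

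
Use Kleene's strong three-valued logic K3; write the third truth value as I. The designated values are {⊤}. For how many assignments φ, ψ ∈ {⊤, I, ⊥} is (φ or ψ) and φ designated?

Designated under: (φ=⊤, ψ=⊤); (φ=⊤, ψ=I); (φ=⊤, ψ=⊥).

3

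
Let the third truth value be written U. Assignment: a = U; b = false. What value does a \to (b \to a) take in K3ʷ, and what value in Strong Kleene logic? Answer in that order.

U; true

In K3ʷ: b \to a = false \to U = U
a \to (b \to a) = U \to U = U
In Strong Kleene logic: b \to a = false \to U = true  [\lnot false \lor U]
a \to (b \to a) = U \to true = true
They differ because K3ʷ and Strong Kleene logic treat U differently under the binary connectives.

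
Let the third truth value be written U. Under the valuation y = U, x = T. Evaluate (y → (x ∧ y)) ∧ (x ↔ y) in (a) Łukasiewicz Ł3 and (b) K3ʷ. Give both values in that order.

U; U

In Łukasiewicz Ł3: x ∧ y = T ∧ U = U
y → (x ∧ y) = U → U = T  [min(1, 1−½+½)]
x ↔ y = T ↔ U = U
(y → (x ∧ y)) ∧ (x ↔ y) = T ∧ U = U
In K3ʷ: x ∧ y = T ∧ U = U
y → (x ∧ y) = U → U = U  [any arg is the third value ⇒ result is the third value]
x ↔ y = T ↔ U = U
(y → (x ∧ y)) ∧ (x ↔ y) = U ∧ U = U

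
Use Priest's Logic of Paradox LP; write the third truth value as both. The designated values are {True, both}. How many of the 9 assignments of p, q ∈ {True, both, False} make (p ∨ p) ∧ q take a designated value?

4

Designated under: (p=True, q=True); (p=True, q=both); (p=both, q=True); (p=both, q=both).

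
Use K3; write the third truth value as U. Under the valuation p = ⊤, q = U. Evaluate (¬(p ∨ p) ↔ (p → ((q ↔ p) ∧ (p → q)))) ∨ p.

⊤

p ∨ p = ⊤ ∨ ⊤ = ⊤
¬(p ∨ p) = ¬⊤ = ⊥
q ↔ p = U ↔ ⊤ = U
p → q = ⊤ → U = U  [¬⊤ ∨ U]
(q ↔ p) ∧ (p → q) = U ∧ U = U
p → ((q ↔ p) ∧ (p → q)) = ⊤ → U = U
¬(p ∨ p) ↔ (p → ((q ↔ p) ∧ (p → q))) = ⊥ ↔ U = U
(¬(p ∨ p) ↔ (p → ((q ↔ p) ∧ (p → q)))) ∨ p = U ∨ ⊤ = ⊤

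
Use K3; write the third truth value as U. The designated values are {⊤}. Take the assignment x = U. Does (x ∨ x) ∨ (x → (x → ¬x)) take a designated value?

No

x ∨ x = U ∨ U = U
¬x = ¬U = U
x → ¬x = U → U = U  [¬U ∨ U]
x → (x → ¬x) = U → U = U
(x ∨ x) ∨ (x → (x → ¬x)) = U ∨ U = U
U ∉ {⊤}.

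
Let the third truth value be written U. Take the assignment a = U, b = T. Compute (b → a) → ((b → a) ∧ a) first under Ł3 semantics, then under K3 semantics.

T; U

In Ł3: b → a = T → U = U  [min(1, 1−1+½)]
b → a = T → U = U
(b → a) ∧ a = U ∧ U = U
(b → a) → ((b → a) ∧ a) = U → U = T
In K3: b → a = T → U = U  [¬T ∨ U]
b → a = T → U = U
(b → a) ∧ a = U ∧ U = U
(b → a) → ((b → a) ∧ a) = U → U = U
They differ because Ł3 and K3 treat U differently under implication.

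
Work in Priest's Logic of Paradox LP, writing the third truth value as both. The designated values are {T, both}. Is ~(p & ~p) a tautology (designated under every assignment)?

Every assignment of p over {T, both, F} gives a value in {T, both}.
In particular, with p=both: ~(p & ~p) = both.

Yes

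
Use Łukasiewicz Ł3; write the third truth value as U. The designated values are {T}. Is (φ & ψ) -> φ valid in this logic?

Every assignment of φ, ψ over {T, U, F} gives a value in {T}.
In particular, with φ=U, ψ=U: (φ & ψ) -> φ = T.

Yes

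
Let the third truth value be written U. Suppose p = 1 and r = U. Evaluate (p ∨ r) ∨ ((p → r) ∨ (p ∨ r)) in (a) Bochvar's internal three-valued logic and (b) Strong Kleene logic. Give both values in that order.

U; 1

In Bochvar's internal three-valued logic: p ∨ r = 1 ∨ U = U
p → r = 1 → U = U  [any arg is the third value ⇒ result is the third value]
p ∨ r = 1 ∨ U = U
(p → r) ∨ (p ∨ r) = U ∨ U = U
(p ∨ r) ∨ ((p → r) ∨ (p ∨ r)) = U ∨ U = U
In Strong Kleene logic: p ∨ r = 1 ∨ U = 1
p → r = 1 → U = U
p ∨ r = 1 ∨ U = 1
(p → r) ∨ (p ∨ r) = U ∨ 1 = 1
(p ∨ r) ∨ ((p → r) ∨ (p ∨ r)) = 1 ∨ 1 = 1
They differ because Bochvar's internal three-valued logic and Strong Kleene logic treat U differently under the binary connectives.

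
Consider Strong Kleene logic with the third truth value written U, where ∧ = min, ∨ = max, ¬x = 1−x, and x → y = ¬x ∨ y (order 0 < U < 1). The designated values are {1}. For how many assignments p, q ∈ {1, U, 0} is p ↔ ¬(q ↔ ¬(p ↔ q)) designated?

Designated under: (p=1, q=1); (p=1, q=0); (p=0, q=1); (p=0, q=0).

4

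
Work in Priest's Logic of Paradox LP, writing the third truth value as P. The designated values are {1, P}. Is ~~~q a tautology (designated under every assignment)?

Countermodel: q=1 gives 0, which is not designated.

No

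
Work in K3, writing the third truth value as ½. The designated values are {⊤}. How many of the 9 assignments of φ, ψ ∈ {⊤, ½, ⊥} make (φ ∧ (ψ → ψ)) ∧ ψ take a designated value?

1

Designated under: (φ=⊤, ψ=⊤).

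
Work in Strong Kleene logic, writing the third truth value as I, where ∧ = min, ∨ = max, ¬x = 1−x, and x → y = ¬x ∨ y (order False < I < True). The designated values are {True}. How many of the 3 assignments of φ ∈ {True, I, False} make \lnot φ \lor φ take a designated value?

2

φ=True: True ✓
φ=I: I ·
φ=False: True ✓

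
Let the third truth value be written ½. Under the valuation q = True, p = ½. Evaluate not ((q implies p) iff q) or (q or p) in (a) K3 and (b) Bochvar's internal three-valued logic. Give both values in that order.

In K3: q implies p = True implies ½ = ½  [not True or ½]
(q implies p) iff q = ½ iff True = ½
not ((q implies p) iff q) = not ½ = ½
q or p = True or ½ = True
not ((q implies p) iff q) or (q or p) = ½ or True = True
In Bochvar's internal three-valued logic: q implies p = True implies ½ = ½
(q implies p) iff q = ½ iff True = ½
not ((q implies p) iff q) = not ½ = ½
q or p = True or ½ = ½
not ((q implies p) iff q) or (q or p) = ½ or ½ = ½
They differ because K3 and Bochvar's internal three-valued logic treat ½ differently under the binary connectives.

True; ½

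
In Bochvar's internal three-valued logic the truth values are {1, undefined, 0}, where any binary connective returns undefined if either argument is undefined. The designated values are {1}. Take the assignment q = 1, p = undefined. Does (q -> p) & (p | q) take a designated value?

q -> p = 1 -> undefined = undefined  [any arg is the third value ⇒ result is the third value]
p | q = undefined | 1 = undefined
(q -> p) & (p | q) = undefined & undefined = undefined
undefined ∉ {1}.

No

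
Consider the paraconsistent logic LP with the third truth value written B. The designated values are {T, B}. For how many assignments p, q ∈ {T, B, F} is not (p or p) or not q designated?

Of the 9 assignments, 8 give a value in {T, B}.

8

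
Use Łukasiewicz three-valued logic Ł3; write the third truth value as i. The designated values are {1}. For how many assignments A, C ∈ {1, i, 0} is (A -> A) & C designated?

Designated under: (A=1, C=1); (A=i, C=1); (A=0, C=1).

3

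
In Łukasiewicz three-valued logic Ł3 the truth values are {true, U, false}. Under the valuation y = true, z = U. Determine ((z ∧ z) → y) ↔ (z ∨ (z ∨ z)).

z ∧ z = U ∧ U = U
(z ∧ z) → y = U → true = true
z ∨ z = U ∨ U = U
z ∨ (z ∨ z) = U ∨ U = U
((z ∧ z) → y) ↔ (z ∨ (z ∨ z)) = true ↔ U = U

U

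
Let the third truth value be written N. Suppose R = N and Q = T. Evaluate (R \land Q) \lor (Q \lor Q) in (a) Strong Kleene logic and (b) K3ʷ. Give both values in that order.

In Strong Kleene logic: R \land Q = N \land T = N
Q \lor Q = T \lor T = T
(R \land Q) \lor (Q \lor Q) = N \lor T = T
In K3ʷ: R \land Q = N \land T = N
Q \lor Q = T \lor T = T
(R \land Q) \lor (Q \lor Q) = N \lor T = N
They differ because Strong Kleene logic and K3ʷ treat N differently under the binary connectives.

T; N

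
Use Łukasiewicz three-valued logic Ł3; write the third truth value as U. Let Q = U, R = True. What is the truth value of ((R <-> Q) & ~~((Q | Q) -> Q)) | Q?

R <-> Q = True <-> U = U
Q | Q = U | U = U
(Q | Q) -> Q = U -> U = True
~((Q | Q) -> Q) = ~True = False
~~((Q | Q) -> Q) = ~False = True
(R <-> Q) & ~~((Q | Q) -> Q) = U & True = U
((R <-> Q) & ~~((Q | Q) -> Q)) | Q = U | U = U

U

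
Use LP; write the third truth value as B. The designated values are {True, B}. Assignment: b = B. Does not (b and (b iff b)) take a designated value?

Yes

b iff b = B iff B = B
b and (b iff b) = B and B = B
not (b and (b iff b)) = not B = B
B ∈ {True, B}.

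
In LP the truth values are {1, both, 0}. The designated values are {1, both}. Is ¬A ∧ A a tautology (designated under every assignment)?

Countermodel: A=1 gives 0, which is not designated.

No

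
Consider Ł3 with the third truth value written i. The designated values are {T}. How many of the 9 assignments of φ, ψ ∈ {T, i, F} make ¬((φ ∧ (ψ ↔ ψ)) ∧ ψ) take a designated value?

Of the 9 assignments, 5 give a value in {T}.

5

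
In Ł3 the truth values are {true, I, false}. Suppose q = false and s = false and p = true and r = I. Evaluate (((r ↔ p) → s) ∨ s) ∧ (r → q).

r ↔ p = I ↔ true = I  [1 − |½−1|]
(r ↔ p) → s = I → false = I
((r ↔ p) → s) ∨ s = I ∨ false = I
r → q = I → false = I
(((r ↔ p) → s) ∨ s) ∧ (r → q) = I ∧ I = I

I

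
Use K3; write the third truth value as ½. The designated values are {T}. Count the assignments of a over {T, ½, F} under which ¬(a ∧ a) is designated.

1

a=T: F ·
a=½: ½ ·
a=F: T ✓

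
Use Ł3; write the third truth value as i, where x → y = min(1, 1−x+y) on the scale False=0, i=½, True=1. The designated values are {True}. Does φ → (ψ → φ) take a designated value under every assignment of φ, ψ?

Every assignment of φ, ψ over {True, i, False} gives a value in {True}.
In particular, with φ=i, ψ=i: φ → (ψ → φ) = True.

Yes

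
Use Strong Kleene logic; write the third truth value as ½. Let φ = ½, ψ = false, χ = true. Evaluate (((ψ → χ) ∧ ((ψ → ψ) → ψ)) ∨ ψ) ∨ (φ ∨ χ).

ψ → χ = false → true = true
ψ → ψ = false → false = true
(ψ → ψ) → ψ = true → false = false
(ψ → χ) ∧ ((ψ → ψ) → ψ) = true ∧ false = false
((ψ → χ) ∧ ((ψ → ψ) → ψ)) ∨ ψ = false ∨ false = false
φ ∨ χ = ½ ∨ true = true
(((ψ → χ) ∧ ((ψ → ψ) → ψ)) ∨ ψ) ∨ (φ ∨ χ) = false ∨ true = true

true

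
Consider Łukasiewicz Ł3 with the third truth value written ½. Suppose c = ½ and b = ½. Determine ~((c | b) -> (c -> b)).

False

c | b = ½ | ½ = ½
c -> b = ½ -> ½ = True
(c | b) -> (c -> b) = ½ -> True = True
~((c | b) -> (c -> b)) = ~True = False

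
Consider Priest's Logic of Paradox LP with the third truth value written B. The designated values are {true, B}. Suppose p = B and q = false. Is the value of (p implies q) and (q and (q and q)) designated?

No

p implies q = B implies false = B  [not B or false]
q and q = false and false = false
q and (q and q) = false and false = false
(p implies q) and (q and (q and q)) = B and false = false
false ∉ {true, B}.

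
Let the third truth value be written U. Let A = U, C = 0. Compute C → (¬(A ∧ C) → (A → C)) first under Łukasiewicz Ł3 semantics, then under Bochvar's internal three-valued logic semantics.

In Łukasiewicz Ł3: A ∧ C = U ∧ 0 = 0
¬(A ∧ C) = ¬0 = 1
A → C = U → 0 = U  [min(1, 1−½+0)]
¬(A ∧ C) → (A → C) = 1 → U = U
C → (¬(A ∧ C) → (A → C)) = 0 → U = 1
In Bochvar's internal three-valued logic: A ∧ C = U ∧ 0 = U
¬(A ∧ C) = ¬U = U
A → C = U → 0 = U
¬(A ∧ C) → (A → C) = U → U = U
C → (¬(A ∧ C) → (A → C)) = 0 → U = U
They differ because Łukasiewicz Ł3 and Bochvar's internal three-valued logic treat U differently under the binary connectives.

1; U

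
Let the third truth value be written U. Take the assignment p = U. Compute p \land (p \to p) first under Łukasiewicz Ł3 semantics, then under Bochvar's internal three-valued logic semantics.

U; U

In Łukasiewicz Ł3: p \to p = U \to U = True  [min(1, 1−½+½)]
p \land (p \to p) = U \land True = U
In Bochvar's internal three-valued logic: p \to p = U \to U = U  [any arg is the third value ⇒ result is the third value]
p \land (p \to p) = U \land U = U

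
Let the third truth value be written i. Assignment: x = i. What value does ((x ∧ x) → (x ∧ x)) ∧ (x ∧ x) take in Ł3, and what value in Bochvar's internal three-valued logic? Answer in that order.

i; i

In Ł3: x ∧ x = i ∧ i = i
x ∧ x = i ∧ i = i
(x ∧ x) → (x ∧ x) = i → i = true  [min(1, 1−½+½)]
x ∧ x = i ∧ i = i
((x ∧ x) → (x ∧ x)) ∧ (x ∧ x) = true ∧ i = i
In Bochvar's internal three-valued logic: x ∧ x = i ∧ i = i
x ∧ x = i ∧ i = i
(x ∧ x) → (x ∧ x) = i → i = i
x ∧ x = i ∧ i = i
((x ∧ x) → (x ∧ x)) ∧ (x ∧ x) = i ∧ i = i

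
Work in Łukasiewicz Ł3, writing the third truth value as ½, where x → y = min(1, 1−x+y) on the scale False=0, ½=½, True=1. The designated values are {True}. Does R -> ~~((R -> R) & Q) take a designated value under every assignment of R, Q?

Countermodel: R=True, Q=½ gives ½, which is not designated.

No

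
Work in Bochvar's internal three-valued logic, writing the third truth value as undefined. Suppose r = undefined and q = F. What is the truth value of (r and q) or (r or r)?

r and q = undefined and F = undefined
r or r = undefined or undefined = undefined
(r and q) or (r or r) = undefined or undefined = undefined

undefined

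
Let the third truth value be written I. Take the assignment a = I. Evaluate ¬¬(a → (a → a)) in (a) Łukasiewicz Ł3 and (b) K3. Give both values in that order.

In Łukasiewicz Ł3: a → a = I → I = True
a → (a → a) = I → True = True
¬(a → (a → a)) = ¬True = False
¬¬(a → (a → a)) = ¬False = True
In K3: a → a = I → I = I
a → (a → a) = I → I = I
¬(a → (a → a)) = ¬I = I
¬¬(a → (a → a)) = ¬I = I
They differ because Łukasiewicz Ł3 and K3 treat I differently under implication.

True; I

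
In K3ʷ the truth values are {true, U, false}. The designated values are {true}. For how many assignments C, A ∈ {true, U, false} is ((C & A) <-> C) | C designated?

Designated under: (C=true, A=true); (C=true, A=false); (C=false, A=true); (C=false, A=false).

4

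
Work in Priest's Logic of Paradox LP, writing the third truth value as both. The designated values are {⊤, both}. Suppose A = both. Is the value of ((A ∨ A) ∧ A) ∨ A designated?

A ∨ A = both ∨ both = both
(A ∨ A) ∧ A = both ∧ both = both
((A ∨ A) ∧ A) ∨ A = both ∨ both = both
both ∈ {⊤, both}.

Yes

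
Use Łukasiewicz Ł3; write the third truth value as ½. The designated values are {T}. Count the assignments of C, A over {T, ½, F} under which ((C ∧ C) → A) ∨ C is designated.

8

Of the 9 assignments, 8 give a value in {T}.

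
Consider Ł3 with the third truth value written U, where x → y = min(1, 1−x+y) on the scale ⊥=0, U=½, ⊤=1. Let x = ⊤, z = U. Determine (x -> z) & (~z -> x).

x -> z = ⊤ -> U = U  [min(1, 1−1+½)]
~z = ~U = U
~z -> x = U -> ⊤ = ⊤
(x -> z) & (~z -> x) = U & ⊤ = U

U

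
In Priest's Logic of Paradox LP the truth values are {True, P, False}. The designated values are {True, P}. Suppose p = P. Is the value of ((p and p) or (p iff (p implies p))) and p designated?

p and p = P and P = P
p implies p = P implies P = P
p iff (p implies p) = P iff P = P
(p and p) or (p iff (p implies p)) = P or P = P
((p and p) or (p iff (p implies p))) and p = P and P = P
P ∈ {True, P}.

Yes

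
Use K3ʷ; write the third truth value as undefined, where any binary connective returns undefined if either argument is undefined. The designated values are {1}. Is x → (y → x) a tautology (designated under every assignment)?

No

Countermodel: x=1, y=undefined gives undefined, which is not designated.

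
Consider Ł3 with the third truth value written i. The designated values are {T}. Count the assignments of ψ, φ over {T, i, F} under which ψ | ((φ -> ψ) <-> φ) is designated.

Designated under: (ψ=T, φ=T); (ψ=T, φ=i); (ψ=T, φ=F); (ψ=F, φ=i).

4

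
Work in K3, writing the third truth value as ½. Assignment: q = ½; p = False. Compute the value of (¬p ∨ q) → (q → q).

¬p = ¬False = True
¬p ∨ q = True ∨ ½ = True
q → q = ½ → ½ = ½
(¬p ∨ q) → (q → q) = True → ½ = ½

½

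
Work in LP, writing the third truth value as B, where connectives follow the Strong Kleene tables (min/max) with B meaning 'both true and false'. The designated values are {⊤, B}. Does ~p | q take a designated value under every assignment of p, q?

No

Countermodel: p=⊤, q=⊥ gives ⊥, which is not designated.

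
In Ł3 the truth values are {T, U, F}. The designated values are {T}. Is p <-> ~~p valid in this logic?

Yes

Every assignment of p over {T, U, F} gives a value in {T}.
In particular, with p=U: p <-> ~~p = T.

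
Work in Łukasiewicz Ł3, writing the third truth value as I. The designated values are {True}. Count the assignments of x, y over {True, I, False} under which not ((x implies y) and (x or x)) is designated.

Designated under: (x=True, y=False); (x=False, y=True); (x=False, y=I); (x=False, y=False).

4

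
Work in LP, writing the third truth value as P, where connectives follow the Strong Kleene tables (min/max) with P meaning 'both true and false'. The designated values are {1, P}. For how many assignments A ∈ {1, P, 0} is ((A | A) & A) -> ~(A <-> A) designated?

2

A=1: 0 ·
A=P: P ✓
A=0: 1 ✓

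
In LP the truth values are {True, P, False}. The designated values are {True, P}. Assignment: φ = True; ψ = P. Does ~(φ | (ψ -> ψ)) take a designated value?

No

ψ -> ψ = P -> P = P
φ | (ψ -> ψ) = True | P = True
~(φ | (ψ -> ψ)) = ~True = False
False ∉ {True, P}.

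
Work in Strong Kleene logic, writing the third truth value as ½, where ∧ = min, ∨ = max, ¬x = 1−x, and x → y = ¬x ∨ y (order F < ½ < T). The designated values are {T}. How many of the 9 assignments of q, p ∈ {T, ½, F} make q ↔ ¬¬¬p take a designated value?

2

Designated under: (q=T, p=F); (q=F, p=T).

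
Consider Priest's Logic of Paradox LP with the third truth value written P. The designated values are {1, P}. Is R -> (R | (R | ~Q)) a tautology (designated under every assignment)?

Yes

Every assignment of R, Q over {1, P, 0} gives a value in {1, P}.
In particular, with R=P, Q=P: R -> (R | (R | ~Q)) = P.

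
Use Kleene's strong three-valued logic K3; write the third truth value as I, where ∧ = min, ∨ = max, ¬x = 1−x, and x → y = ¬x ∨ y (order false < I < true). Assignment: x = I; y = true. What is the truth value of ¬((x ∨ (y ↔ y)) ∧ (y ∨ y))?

false

y ↔ y = true ↔ true = true
x ∨ (y ↔ y) = I ∨ true = true
y ∨ y = true ∨ true = true
(x ∨ (y ↔ y)) ∧ (y ∨ y) = true ∧ true = true
¬((x ∨ (y ↔ y)) ∧ (y ∨ y)) = ¬true = false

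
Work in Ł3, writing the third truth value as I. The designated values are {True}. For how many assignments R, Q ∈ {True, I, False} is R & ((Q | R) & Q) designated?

1

Designated under: (R=True, Q=True).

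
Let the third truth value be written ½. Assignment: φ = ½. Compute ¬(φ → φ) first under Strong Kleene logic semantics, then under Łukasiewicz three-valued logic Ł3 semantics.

½; False

In Strong Kleene logic: φ → φ = ½ → ½ = ½  [¬½ ∨ ½]
¬(φ → φ) = ¬½ = ½
In Łukasiewicz three-valued logic Ł3: φ → φ = ½ → ½ = True  [min(1, 1−½+½)]
¬(φ → φ) = ¬True = False
They differ because Strong Kleene logic and Łukasiewicz three-valued logic Ł3 treat ½ differently under implication.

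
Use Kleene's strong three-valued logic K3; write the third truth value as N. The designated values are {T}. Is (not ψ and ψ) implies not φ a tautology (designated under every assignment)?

Countermodel: ψ=N, φ=T gives N, which is not designated.

No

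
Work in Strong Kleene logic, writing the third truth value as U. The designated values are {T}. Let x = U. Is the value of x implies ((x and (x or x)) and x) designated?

No

x or x = U or U = U
x and (x or x) = U and U = U
(x and (x or x)) and x = U and U = U
x implies ((x and (x or x)) and x) = U implies U = U
U ∉ {T}.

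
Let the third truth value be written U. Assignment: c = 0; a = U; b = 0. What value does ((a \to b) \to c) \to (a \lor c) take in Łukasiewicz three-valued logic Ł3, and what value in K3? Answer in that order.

1; U

In Łukasiewicz three-valued logic Ł3: a \to b = U \to 0 = U  [min(1, 1−½+0)]
(a \to b) \to c = U \to 0 = U
a \lor c = U \lor 0 = U
((a \to b) \to c) \to (a \lor c) = U \to U = 1
In K3: a \to b = U \to 0 = U  [\lnot U \lor 0]
(a \to b) \to c = U \to 0 = U
a \lor c = U \lor 0 = U
((a \to b) \to c) \to (a \lor c) = U \to U = U
They differ because Łukasiewicz three-valued logic Ł3 and K3 treat U differently under implication.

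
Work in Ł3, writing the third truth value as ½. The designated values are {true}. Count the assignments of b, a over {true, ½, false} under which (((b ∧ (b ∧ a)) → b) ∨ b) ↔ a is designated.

3

Designated under: (b=true, a=true); (b=½, a=true); (b=false, a=true).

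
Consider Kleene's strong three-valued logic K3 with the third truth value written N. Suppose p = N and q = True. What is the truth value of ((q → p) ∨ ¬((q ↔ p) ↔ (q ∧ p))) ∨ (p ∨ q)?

q → p = True → N = N  [¬True ∨ N]
q ↔ p = True ↔ N = N
q ∧ p = True ∧ N = N
(q ↔ p) ↔ (q ∧ p) = N ↔ N = N
¬((q ↔ p) ↔ (q ∧ p)) = ¬N = N
(q → p) ∨ ¬((q ↔ p) ↔ (q ∧ p)) = N ∨ N = N
p ∨ q = N ∨ True = True
((q → p) ∨ ¬((q ↔ p) ↔ (q ∧ p))) ∨ (p ∨ q) = N ∨ True = True

True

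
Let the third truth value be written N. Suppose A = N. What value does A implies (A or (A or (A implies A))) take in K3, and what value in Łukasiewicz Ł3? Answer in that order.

N; true

In K3: A implies A = N implies N = N
A or (A implies A) = N or N = N
A or (A or (A implies A)) = N or N = N
A implies (A or (A or (A implies A))) = N implies N = N
In Łukasiewicz Ł3: A implies A = N implies N = true  [min(1, 1−½+½)]
A or (A implies A) = N or true = true
A or (A or (A implies A)) = N or true = true
A implies (A or (A or (A implies A))) = N implies true = true
They differ because K3 and Łukasiewicz Ł3 treat N differently under implication.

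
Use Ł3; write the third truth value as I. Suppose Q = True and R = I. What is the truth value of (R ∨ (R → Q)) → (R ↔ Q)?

R → Q = I → True = True
R ∨ (R → Q) = I ∨ True = True
R ↔ Q = I ↔ True = I
(R ∨ (R → Q)) → (R ↔ Q) = True → I = I

I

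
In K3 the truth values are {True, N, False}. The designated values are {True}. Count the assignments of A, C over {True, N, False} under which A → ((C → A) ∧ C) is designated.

Designated under: (A=True, C=True); (A=False, C=True); (A=False, C=N); (A=False, C=False).

4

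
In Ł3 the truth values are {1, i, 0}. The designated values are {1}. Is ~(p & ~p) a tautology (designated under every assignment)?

Countermodel: p=i gives i, which is not designated.

No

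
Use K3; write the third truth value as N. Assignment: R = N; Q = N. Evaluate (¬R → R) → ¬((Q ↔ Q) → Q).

¬R = ¬N = N
¬R → R = N → N = N  [¬N ∨ N]
Q ↔ Q = N ↔ N = N
(Q ↔ Q) → Q = N → N = N
¬((Q ↔ Q) → Q) = ¬N = N
(¬R → R) → ¬((Q ↔ Q) → Q) = N → N = N

N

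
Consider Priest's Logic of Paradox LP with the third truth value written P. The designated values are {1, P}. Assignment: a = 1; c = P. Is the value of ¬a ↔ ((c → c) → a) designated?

¬a = ¬1 = 0
c → c = P → P = P
(c → c) → a = P → 1 = 1
¬a ↔ ((c → c) → a) = 0 ↔ 1 = 0
0 ∉ {1, P}.

No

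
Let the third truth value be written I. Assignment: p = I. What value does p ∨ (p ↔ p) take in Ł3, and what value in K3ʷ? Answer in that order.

In Ł3: p ↔ p = I ↔ I = 1  [1 − |½−½|]
p ∨ (p ↔ p) = I ∨ 1 = 1
In K3ʷ: p ↔ p = I ↔ I = I
p ∨ (p ↔ p) = I ∨ I = I
They differ because Ł3 and K3ʷ treat I differently under the binary connectives.

1; I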